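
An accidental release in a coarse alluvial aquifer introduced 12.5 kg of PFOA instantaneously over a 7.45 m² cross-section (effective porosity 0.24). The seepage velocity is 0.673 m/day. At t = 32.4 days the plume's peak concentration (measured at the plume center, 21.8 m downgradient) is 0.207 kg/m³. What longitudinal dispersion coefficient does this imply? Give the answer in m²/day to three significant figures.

At the plume center C_max = M/(n_e·A·√(4πDt)), so D = M²/(4πt·(n_e·A·C_max)²).
n_e·A·C_max = 0.24 × 7.45 × 0.207 = 0.3701 kg/m.
D = 12.5²/(4π × 32.4 × 0.3701²) = 2.80 m²/day.

2.80 m²/day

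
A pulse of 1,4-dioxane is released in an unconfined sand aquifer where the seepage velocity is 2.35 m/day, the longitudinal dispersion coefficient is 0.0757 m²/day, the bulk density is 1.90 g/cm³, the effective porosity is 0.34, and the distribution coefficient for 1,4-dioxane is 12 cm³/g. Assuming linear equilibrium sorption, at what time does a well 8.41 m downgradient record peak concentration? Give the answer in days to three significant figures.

Retardation factor R = 1 + ρ_b·K_d/n = 1 + 1.90 × 12/0.34 = 68.06.
Sorption retards both mechanisms: v_R = v/R = 0.03453 m/day, D_R = D/R = 0.001112 m²/day.
Peak time from v_R²t² + 2D_R t − x² = 0: t = (√(D_R² + v_R²x²) − D_R)/v_R².
√(D_R² + v_R²x²) = √(0.001112² + 0.03453² × 8.41²) = 0.2904; v_R² = 0.001192.
t = (0.2904 − 0.001112)/0.001192 = 243 days.

243 days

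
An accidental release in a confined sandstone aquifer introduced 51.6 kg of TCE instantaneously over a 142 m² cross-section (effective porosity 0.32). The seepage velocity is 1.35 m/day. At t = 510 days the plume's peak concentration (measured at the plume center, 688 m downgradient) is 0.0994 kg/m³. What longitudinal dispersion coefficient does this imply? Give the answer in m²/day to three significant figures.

At the plume center C_max = M/(n_e·A·√(4πDt)), so D = M²/(4πt·(n_e·A·C_max)²).
n_e·A·C_max = 0.32 × 142 × 0.0994 = 4.517 kg/m.
D = 51.6²/(4π × 510 × 4.517²) = 0.0204 m²/day.

0.0204 m²/day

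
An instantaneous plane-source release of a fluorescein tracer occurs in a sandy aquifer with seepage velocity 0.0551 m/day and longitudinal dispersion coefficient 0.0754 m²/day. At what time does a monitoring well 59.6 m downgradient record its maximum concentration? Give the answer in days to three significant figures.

1060 days

For the 1D instantaneous-source solution, setting ∂C/∂t = 0 at fixed x gives v²t² + 2Dt − x² = 0, so t = (√(D² + v²x²) − D)/v².
√(D² + v²x²) = √(0.0754² + 0.0551² × 59.6²) = 3.285; v² = 0.00303601.
t = (3.285 − 0.0754)/0.00303601 = 1060 days (vs. the pure-advection estimate x/v = 1080 d).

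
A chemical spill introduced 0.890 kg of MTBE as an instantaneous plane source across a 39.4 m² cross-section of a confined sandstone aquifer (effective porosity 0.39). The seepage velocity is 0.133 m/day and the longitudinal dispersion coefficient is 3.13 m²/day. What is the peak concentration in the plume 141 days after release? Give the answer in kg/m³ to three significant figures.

The peak of an instantaneous 1D plume sits at x = vt; there the Gaussian factor is 1 and C_max = M/(n_e·A·√(4πDt)), where n_e·A is the pore area the mass is dissolved in.
√(4πDt) = √(4π × 3.13 × 141) = 74.47 m, so C_max = 0.890/(0.39 × 39.4 × 74.47) = 0.000778 kg/m³.

0.000778 kg/m³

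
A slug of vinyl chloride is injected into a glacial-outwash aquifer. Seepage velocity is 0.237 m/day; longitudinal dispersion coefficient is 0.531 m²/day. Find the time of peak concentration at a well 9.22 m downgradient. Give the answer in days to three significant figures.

30.6 days

For the 1D instantaneous-source solution, setting ∂C/∂t = 0 at fixed x gives v²t² + 2Dt − x² = 0, so t = (√(D² + v²x²) − D)/v².
√(D² + v²x²) = √(0.531² + 0.237² × 9.22²) = 2.249; v² = 0.056169.
t = (2.249 − 0.531)/0.056169 = 30.6 days (vs. the pure-advection estimate x/v = 38.9 d).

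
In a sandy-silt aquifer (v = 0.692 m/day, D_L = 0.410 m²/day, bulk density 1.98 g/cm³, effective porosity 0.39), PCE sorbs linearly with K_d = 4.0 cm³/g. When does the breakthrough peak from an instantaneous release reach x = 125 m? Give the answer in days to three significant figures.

Retardation factor R = 1 + ρ_b·K_d/n = 1 + 1.98 × 4.0/0.39 = 21.31.
Sorption retards both mechanisms: v_R = v/R = 0.03247 m/day, D_R = D/R = 0.01924 m²/day.
Peak time from v_R²t² + 2D_R t − x² = 0: t = (√(D_R² + v_R²x²) − D_R)/v_R².
√(D_R² + v_R²x²) = √(0.01924² + 0.03247² × 125²) = 4.059; v_R² = 0.001054.
t = (4.059 − 0.01924)/0.001054 = 3830 days.

3830 days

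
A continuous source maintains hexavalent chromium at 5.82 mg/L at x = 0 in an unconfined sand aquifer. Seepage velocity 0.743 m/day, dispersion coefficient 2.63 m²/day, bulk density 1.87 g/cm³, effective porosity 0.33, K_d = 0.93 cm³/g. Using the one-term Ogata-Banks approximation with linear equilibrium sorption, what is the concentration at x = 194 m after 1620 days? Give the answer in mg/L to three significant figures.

2.78 mg/L

Retardation factor R = 1 + ρ_b·K_d/n = 1 + 1.87 × 0.93/0.33 = 6.270.
Sorption retards both mechanisms: v_R = v/R = 0.1185 m/day, D_R = D/R = 0.4195 m²/day.
v_R·t = 0.1185 × 1620 = 191.97 m; 2√(D_R t) = 52.14 m; argument = (194 − 191.97)/52.14 = 0.03893.
C = C₀ × ½·erfc(0.03893) = 5.82 × 0.4780 = 2.78 mg/L.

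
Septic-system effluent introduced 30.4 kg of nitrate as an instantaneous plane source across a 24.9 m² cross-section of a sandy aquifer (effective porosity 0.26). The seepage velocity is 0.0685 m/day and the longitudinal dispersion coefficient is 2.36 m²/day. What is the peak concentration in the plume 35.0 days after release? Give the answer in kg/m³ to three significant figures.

The peak of an instantaneous 1D plume sits at x = vt; there the Gaussian factor is 1 and C_max = M/(n_e·A·√(4πDt)), where n_e·A is the pore area the mass is dissolved in.
√(4πDt) = √(4π × 2.36 × 35.0) = 32.22 m, so C_max = 30.4/(0.26 × 24.9 × 32.22) = 0.146 kg/m³.

0.146 kg/m³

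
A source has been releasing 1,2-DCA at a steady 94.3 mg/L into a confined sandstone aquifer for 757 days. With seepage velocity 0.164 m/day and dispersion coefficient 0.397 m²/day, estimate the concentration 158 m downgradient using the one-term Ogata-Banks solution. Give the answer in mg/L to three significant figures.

For a continuous step input, C/C₀ ≈ ½·erfc((x−vt)/(2√(Dt))).
vt = 0.164 × 757 = 124.148 m and 2√(Dt) = 2√(0.397 × 757) = 34.67 m.
Argument (x−vt)/(2√(Dt)) = (158 − 124.148)/34.67 = 0.9764; ½·erfc(0.9764) = 0.08366.
C = 94.3 × 0.08366 = 7.89 mg/L.

7.89 mg/L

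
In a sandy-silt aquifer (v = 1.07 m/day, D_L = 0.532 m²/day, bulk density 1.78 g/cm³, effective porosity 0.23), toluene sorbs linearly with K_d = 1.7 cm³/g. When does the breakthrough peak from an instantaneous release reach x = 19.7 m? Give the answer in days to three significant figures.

Retardation factor R = 1 + ρ_b·K_d/n = 1 + 1.78 × 1.7/0.23 = 14.16.
Sorption retards both mechanisms: v_R = v/R = 0.07556 m/day, D_R = D/R = 0.03757 m²/day.
Peak time from v_R²t² + 2D_R t − x² = 0: t = (√(D_R² + v_R²x²) − D_R)/v_R².
√(D_R² + v_R²x²) = √(0.03757² + 0.07556² × 19.7²) = 1.489; v_R² = 0.005709.
t = (1.489 − 0.03757)/0.005709 = 254 days.

254 days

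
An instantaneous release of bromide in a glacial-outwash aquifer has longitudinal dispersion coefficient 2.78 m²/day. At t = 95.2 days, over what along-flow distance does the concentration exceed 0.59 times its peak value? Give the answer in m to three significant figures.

47.3 m

The plume is Gaussian with σ = √(2Dt) = √(2 × 2.78 × 95.2) = 23.01 m.
C/C_peak = exp(−Δx²/(2σ²)) = 0.59 ⇒ Δx = σ·√(−2 ln 0.59) = 23.01 × 1.027 = 23.63 m.
Width = 2Δx = 47.3 m.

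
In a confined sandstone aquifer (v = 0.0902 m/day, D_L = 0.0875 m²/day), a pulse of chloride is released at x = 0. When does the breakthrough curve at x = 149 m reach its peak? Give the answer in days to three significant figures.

For the 1D instantaneous-source solution, setting ∂C/∂t = 0 at fixed x gives v²t² + 2Dt − x² = 0, so t = (√(D² + v²x²) − D)/v².
√(D² + v²x²) = √(0.0875² + 0.0902² × 149²) = 13.44; v² = 0.00813604.
t = (13.44 − 0.0875)/0.00813604 = 1640 days (vs. the pure-advection estimate x/v = 1650 d).

1640 days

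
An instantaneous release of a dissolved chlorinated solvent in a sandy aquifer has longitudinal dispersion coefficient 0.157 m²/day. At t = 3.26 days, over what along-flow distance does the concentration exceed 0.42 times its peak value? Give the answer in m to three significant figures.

The plume is Gaussian with σ = √(2Dt) = √(2 × 0.157 × 3.26) = 1.012 m.
C/C_peak = exp(−Δx²/(2σ²)) = 0.42 ⇒ Δx = σ·√(−2 ln 0.42) = 1.012 × 1.317 = 1.333 m.
Width = 2Δx = 2.67 m.

2.67 m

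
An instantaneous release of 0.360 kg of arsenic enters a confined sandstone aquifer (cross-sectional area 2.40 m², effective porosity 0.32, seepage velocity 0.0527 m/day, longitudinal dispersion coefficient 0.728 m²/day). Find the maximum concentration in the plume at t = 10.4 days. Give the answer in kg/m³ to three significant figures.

The peak of an instantaneous 1D plume sits at x = vt; there the Gaussian factor is 1 and C_max = M/(n_e·A·√(4πDt)), where n_e·A is the pore area the mass is dissolved in.
√(4πDt) = √(4π × 0.728 × 10.4) = 9.754 m, so C_max = 0.360/(0.32 × 2.40 × 9.754) = 0.0481 kg/m³.

0.0481 kg/m³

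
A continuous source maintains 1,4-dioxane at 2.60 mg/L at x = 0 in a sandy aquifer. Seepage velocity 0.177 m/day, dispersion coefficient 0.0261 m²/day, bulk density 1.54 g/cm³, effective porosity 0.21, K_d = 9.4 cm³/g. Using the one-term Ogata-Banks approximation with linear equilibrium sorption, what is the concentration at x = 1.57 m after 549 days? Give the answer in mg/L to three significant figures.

1.01 mg/L

Retardation factor R = 1 + ρ_b·K_d/n = 1 + 1.54 × 9.4/0.21 = 69.93.
Sorption retards both mechanisms: v_R = v/R = 0.002531 m/day, D_R = D/R = 0.0003732 m²/day.
v_R·t = 0.002531 × 549 = 1.389519 m; 2√(D_R t) = 0.9053 m; argument = (1.57 − 1.389519)/0.9053 = 0.1994.
C = C₀ × ½·erfc(0.1994) = 2.60 × 0.3890 = 1.01 mg/L.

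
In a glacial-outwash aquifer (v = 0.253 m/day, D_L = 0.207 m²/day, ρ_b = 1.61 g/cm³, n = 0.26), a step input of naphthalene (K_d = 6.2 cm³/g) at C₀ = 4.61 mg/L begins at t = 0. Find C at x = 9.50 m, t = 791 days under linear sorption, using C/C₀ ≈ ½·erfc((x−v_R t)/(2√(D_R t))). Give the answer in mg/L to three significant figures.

0.289 mg/L

Retardation factor R = 1 + ρ_b·K_d/n = 1 + 1.61 × 6.2/0.26 = 39.39.
Sorption retards both mechanisms: v_R = v/R = 0.006423 m/day, D_R = D/R = 0.005255 m²/day.
v_R·t = 0.006423 × 791 = 5.080593 m; 2√(D_R t) = 4.078 m; argument = (9.50 − 5.080593)/4.078 = 1.084.
C = C₀ × ½·erfc(1.084) = 4.61 × 0.06264 = 0.289 mg/L.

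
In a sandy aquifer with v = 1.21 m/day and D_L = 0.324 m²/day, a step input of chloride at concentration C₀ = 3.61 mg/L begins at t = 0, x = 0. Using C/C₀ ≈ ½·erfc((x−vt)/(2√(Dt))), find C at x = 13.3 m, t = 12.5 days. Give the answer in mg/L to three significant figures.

For a continuous step input, C/C₀ ≈ ½·erfc((x−vt)/(2√(Dt))).
vt = 1.21 × 12.5 = 15.125 m and 2√(Dt) = 2√(0.324 × 12.5) = 4.025 m.
Argument (x−vt)/(2√(Dt)) = (13.3 − 15.125)/4.025 = -0.4534; ½·erfc(-0.4534) = 0.7393.
C = 3.61 × 0.7393 = 2.67 mg/L.

2.67 mg/L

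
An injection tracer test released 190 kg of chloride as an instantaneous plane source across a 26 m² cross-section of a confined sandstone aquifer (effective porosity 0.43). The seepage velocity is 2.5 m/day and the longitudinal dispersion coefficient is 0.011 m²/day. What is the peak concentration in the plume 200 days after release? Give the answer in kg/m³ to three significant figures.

3.23 kg/m³

The peak of an instantaneous 1D plume sits at x = vt; there the Gaussian factor is 1 and C_max = M/(n_e·A·√(4πDt)), where n_e·A is the pore area the mass is dissolved in.
√(4πDt) = √(4π × 0.011 × 200) = 5.258 m, so C_max = 190/(0.43 × 26 × 5.258) = 3.23 kg/m³.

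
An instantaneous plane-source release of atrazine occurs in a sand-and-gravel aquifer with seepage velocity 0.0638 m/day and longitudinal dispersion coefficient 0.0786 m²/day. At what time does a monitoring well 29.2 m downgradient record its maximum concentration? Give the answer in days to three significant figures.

For the 1D instantaneous-source solution, setting ∂C/∂t = 0 at fixed x gives v²t² + 2Dt − x² = 0, so t = (√(D² + v²x²) − D)/v².
√(D² + v²x²) = √(0.0786² + 0.0638² × 29.2²) = 1.865; v² = 0.00407044.
t = (1.865 − 0.0786)/0.00407044 = 439 days (vs. the pure-advection estimate x/v = 458 d).

439 days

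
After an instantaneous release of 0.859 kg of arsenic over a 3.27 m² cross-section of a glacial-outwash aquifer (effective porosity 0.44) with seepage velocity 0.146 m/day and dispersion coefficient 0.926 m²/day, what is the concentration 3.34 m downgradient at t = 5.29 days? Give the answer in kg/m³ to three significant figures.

For an instantaneous plane source, C(x,t) = M/(n_e·A·√(4πDt)) · exp(−(x−vt)²/(4Dt)), with n_e·A the pore (flow) area.
Plume center vt = 0.146 × 5.29 = 0.77234 m, so the well at 3.34 m is 2.56766 m downgradient of the peak.
√(4πDt) = 7.846 m, giving peak height M/(n_e·A·√(4πDt)) = 0.859/(0.44 × 3.27 × 7.846) = 0.07609 kg/m³.
(x−vt)²/(4Dt) = (2.56766)²/(4 × 0.926 × 5.29) = 0.3365; exp(−0.3365) = 0.7143.
C = 0.07609 × 0.7143 = 0.0544 kg/m³.

0.0544 kg/m³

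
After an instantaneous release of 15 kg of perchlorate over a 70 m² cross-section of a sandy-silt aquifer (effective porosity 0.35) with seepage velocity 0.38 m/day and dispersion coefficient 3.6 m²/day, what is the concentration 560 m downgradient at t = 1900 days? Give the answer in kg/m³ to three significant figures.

For an instantaneous plane source, C(x,t) = M/(n_e·A·√(4πDt)) · exp(−(x−vt)²/(4Dt)), with n_e·A the pore (flow) area.
Plume center vt = 0.38 × 1900 = 722 m, so the well at 560 m is 162 m upgradient of the peak.
√(4πDt) = 293.2 m, giving peak height M/(n_e·A·√(4πDt)) = 15/(0.35 × 70 × 293.2) = 0.002088 kg/m³.
(x−vt)²/(4Dt) = (-162)²/(4 × 3.6 × 1900) = 0.9592; exp(−0.9592) = 0.3832.
C = 0.002088 × 0.3832 = 0.000800 kg/m³.

0.000800 kg/m³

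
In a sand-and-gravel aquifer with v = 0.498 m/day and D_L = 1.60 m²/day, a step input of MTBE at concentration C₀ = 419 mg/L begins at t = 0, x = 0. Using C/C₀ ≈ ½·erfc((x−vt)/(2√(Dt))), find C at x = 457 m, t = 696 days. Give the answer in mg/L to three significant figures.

4.05 mg/L

For a continuous step input, C/C₀ ≈ ½·erfc((x−vt)/(2√(Dt))).
vt = 0.498 × 696 = 346.608 m and 2√(Dt) = 2√(1.60 × 696) = 66.74 m.
Argument (x−vt)/(2√(Dt)) = (457 − 346.608)/66.74 = 1.654; ½·erfc(1.654) = 0.009665.
C = 419 × 0.009665 = 4.05 mg/L.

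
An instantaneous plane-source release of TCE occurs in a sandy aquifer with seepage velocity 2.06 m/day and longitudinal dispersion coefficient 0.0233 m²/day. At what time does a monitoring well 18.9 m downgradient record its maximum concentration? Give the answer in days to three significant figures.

For the 1D instantaneous-source solution, setting ∂C/∂t = 0 at fixed x gives v²t² + 2Dt − x² = 0, so t = (√(D² + v²x²) − D)/v².
√(D² + v²x²) = √(0.0233² + 2.06² × 18.9²) = 38.93; v² = 4.2436.
t = (38.93 − 0.0233)/4.2436 = 9.17 days (vs. the pure-advection estimate x/v = 9.17 d).

9.17 days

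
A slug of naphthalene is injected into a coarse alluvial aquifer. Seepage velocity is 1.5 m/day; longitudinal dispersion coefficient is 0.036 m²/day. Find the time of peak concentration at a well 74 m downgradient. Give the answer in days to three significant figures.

For the 1D instantaneous-source solution, setting ∂C/∂t = 0 at fixed x gives v²t² + 2Dt − x² = 0, so t = (√(D² + v²x²) − D)/v².
√(D² + v²x²) = √(0.036² + 1.5² × 74²) = 111.0; v² = 2.25.
t = (111.0 − 0.036)/2.25 = 49.3 days (vs. the pure-advection estimate x/v = 49.3 d).

49.3 days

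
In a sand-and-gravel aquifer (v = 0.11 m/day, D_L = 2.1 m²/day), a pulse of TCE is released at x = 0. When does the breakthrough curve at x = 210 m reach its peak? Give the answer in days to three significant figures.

For the 1D instantaneous-source solution, setting ∂C/∂t = 0 at fixed x gives v²t² + 2Dt − x² = 0, so t = (√(D² + v²x²) − D)/v².
√(D² + v²x²) = √(2.1² + 0.11² × 210²) = 23.20; v² = 0.0121.
t = (23.20 − 2.1)/0.0121 = 1740 days (vs. the pure-advection estimate x/v = 1910 d).

1740 days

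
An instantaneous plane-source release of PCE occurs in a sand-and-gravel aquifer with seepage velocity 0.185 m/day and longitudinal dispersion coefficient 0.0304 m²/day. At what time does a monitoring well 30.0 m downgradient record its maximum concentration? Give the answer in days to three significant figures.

For the 1D instantaneous-source solution, setting ∂C/∂t = 0 at fixed x gives v²t² + 2Dt − x² = 0, so t = (√(D² + v²x²) − D)/v².
√(D² + v²x²) = √(0.0304² + 0.185² × 30.0²) = 5.550; v² = 0.034225.
t = (5.550 − 0.0304)/0.034225 = 161 days (vs. the pure-advection estimate x/v = 162 d).

161 days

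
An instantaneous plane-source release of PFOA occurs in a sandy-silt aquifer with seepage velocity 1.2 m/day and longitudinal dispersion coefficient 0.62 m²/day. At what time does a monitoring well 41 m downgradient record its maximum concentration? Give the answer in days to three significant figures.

For the 1D instantaneous-source solution, setting ∂C/∂t = 0 at fixed x gives v²t² + 2Dt − x² = 0, so t = (√(D² + v²x²) − D)/v².
√(D² + v²x²) = √(0.62² + 1.2² × 41²) = 49.20; v² = 1.44.
t = (49.20 − 0.62)/1.44 = 33.7 days (vs. the pure-advection estimate x/v = 34.2 d).

33.7 days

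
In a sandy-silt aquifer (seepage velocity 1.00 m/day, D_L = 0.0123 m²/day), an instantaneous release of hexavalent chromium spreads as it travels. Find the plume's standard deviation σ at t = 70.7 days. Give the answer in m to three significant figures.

Dispersive spreading gives a Gaussian with σ² = 2Dt; advection only shifts the center.
σ = √(2 × 0.0123 × 70.7) = 1.32 m.

1.32 m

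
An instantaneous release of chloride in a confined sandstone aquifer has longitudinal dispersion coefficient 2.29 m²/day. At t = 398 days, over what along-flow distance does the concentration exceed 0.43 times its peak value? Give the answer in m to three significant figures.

111 m

The plume is Gaussian with σ = √(2Dt) = √(2 × 2.29 × 398) = 42.69 m.
C/C_peak = exp(−Δx²/(2σ²)) = 0.43 ⇒ Δx = σ·√(−2 ln 0.43) = 42.69 × 1.299 = 55.45 m.
Width = 2Δx = 111 m.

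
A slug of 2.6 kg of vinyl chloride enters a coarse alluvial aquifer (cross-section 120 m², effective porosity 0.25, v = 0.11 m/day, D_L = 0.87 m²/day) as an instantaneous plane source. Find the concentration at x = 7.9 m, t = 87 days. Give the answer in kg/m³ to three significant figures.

For an instantaneous plane source, C(x,t) = M/(n_e·A·√(4πDt)) · exp(−(x−vt)²/(4Dt)), with n_e·A the pore (flow) area.
Plume center vt = 0.11 × 87 = 9.57 m, so the well at 7.9 m is 1.67 m upgradient of the peak.
√(4πDt) = 30.84 m, giving peak height M/(n_e·A·√(4πDt)) = 2.6/(0.25 × 120 × 30.84) = 0.002810 kg/m³.
(x−vt)²/(4Dt) = (-1.67)²/(4 × 0.87 × 87) = 0.009212; exp(−0.009212) = 0.9908.
C = 0.002810 × 0.9908 = 0.00278 kg/m³.

0.00278 kg/m³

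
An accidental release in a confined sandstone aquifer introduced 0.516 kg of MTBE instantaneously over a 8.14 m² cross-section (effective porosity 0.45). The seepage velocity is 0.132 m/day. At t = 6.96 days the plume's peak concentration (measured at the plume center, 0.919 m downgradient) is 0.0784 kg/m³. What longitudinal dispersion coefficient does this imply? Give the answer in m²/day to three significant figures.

At the plume center C_max = M/(n_e·A·√(4πDt)), so D = M²/(4πt·(n_e·A·C_max)²).
n_e·A·C_max = 0.45 × 8.14 × 0.0784 = 0.2872 kg/m.
D = 0.516²/(4π × 6.96 × 0.2872²) = 0.0369 m²/day.

0.0369 m²/day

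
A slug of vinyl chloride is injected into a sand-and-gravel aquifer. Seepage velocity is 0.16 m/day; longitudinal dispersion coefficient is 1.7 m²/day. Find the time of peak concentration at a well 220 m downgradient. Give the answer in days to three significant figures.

1310 days

For the 1D instantaneous-source solution, setting ∂C/∂t = 0 at fixed x gives v²t² + 2Dt − x² = 0, so t = (√(D² + v²x²) − D)/v².
√(D² + v²x²) = √(1.7² + 0.16² × 220²) = 35.24; v² = 0.0256.
t = (35.24 − 1.7)/0.0256 = 1310 days (vs. the pure-advection estimate x/v = 1380 d).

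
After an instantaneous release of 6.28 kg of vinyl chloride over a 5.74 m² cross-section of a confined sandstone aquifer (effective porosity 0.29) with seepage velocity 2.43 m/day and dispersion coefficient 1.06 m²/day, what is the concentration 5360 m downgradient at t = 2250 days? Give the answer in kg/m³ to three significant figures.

For an instantaneous plane source, C(x,t) = M/(n_e·A·√(4πDt)) · exp(−(x−vt)²/(4Dt)), with n_e·A the pore (flow) area.
Plume center vt = 2.43 × 2250 = 5467.5 m, so the well at 5360 m is 107.5 m upgradient of the peak.
√(4πDt) = 173.1 m, giving peak height M/(n_e·A·√(4πDt)) = 6.28/(0.29 × 5.74 × 173.1) = 0.02179 kg/m³.
(x−vt)²/(4Dt) = (-107.5)²/(4 × 1.06 × 2250) = 1.211; exp(−1.211) = 0.2979.
C = 0.02179 × 0.2979 = 0.00649 kg/m³.

0.00649 kg/m³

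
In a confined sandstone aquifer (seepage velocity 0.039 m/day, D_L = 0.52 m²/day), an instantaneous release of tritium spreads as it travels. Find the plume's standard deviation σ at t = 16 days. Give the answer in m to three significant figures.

4.08 m

Dispersive spreading gives a Gaussian with σ² = 2Dt; advection only shifts the center.
σ = √(2 × 0.52 × 16) = 4.08 m.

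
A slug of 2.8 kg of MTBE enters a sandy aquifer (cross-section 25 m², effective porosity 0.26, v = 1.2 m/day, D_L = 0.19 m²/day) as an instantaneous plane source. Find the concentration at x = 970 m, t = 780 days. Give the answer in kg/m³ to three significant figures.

0.00142 kg/m³

For an instantaneous plane source, C(x,t) = M/(n_e·A·√(4πDt)) · exp(−(x−vt)²/(4Dt)), with n_e·A the pore (flow) area.
Plume center vt = 1.2 × 780 = 936 m, so the well at 970 m is 34 m downgradient of the peak.
√(4πDt) = 43.15 m, giving peak height M/(n_e·A·√(4πDt)) = 2.8/(0.26 × 25 × 43.15) = 0.009983 kg/m³.
(x−vt)²/(4Dt) = (34)²/(4 × 0.19 × 780) = 1.950; exp(−1.950) = 0.1423.
C = 0.009983 × 0.1423 = 0.00142 kg/m³.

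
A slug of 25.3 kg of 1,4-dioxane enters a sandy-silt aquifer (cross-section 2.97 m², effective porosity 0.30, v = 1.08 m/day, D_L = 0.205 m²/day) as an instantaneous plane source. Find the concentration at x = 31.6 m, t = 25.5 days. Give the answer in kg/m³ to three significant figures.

For an instantaneous plane source, C(x,t) = M/(n_e·A·√(4πDt)) · exp(−(x−vt)²/(4Dt)), with n_e·A the pore (flow) area.
Plume center vt = 1.08 × 25.5 = 27.54 m, so the well at 31.6 m is 4.06 m downgradient of the peak.
√(4πDt) = 8.105 m, giving peak height M/(n_e·A·√(4πDt)) = 25.3/(0.30 × 2.97 × 8.105) = 3.503 kg/m³.
(x−vt)²/(4Dt) = (4.06)²/(4 × 0.205 × 25.5) = 0.7883; exp(−0.7883) = 0.4546.
C = 3.503 × 0.4546 = 1.59 kg/m³.

1.59 kg/m³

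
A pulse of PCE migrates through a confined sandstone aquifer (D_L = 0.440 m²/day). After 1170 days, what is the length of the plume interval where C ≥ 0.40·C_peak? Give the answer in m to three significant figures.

The plume is Gaussian with σ = √(2Dt) = √(2 × 0.440 × 1170) = 32.09 m.
C/C_peak = exp(−Δx²/(2σ²)) = 0.40 ⇒ Δx = σ·√(−2 ln 0.40) = 32.09 × 1.354 = 43.45 m.
Width = 2Δx = 86.9 m.

86.9 m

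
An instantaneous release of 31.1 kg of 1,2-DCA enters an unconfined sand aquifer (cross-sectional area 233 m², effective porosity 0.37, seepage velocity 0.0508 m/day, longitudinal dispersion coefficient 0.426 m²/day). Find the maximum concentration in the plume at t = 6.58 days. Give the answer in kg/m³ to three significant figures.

The peak of an instantaneous 1D plume sits at x = vt; there the Gaussian factor is 1 and C_max = M/(n_e·A·√(4πDt)), where n_e·A is the pore area the mass is dissolved in.
√(4πDt) = √(4π × 0.426 × 6.58) = 5.935 m, so C_max = 31.1/(0.37 × 233 × 5.935) = 0.0608 kg/m³.

0.0608 kg/m³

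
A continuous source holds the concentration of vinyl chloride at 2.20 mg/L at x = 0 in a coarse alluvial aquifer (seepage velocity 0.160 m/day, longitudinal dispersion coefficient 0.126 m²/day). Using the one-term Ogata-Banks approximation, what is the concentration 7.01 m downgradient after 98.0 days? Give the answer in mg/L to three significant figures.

For a continuous step input, C/C₀ ≈ ½·erfc((x−vt)/(2√(Dt))).
vt = 0.160 × 98.0 = 15.68 m and 2√(Dt) = 2√(0.126 × 98.0) = 7.028 m.
Argument (x−vt)/(2√(Dt)) = (7.01 − 15.68)/7.028 = -1.234; ½·erfc(-1.234) = 0.9595.
C = 2.20 × 0.9595 = 2.11 mg/L.

2.11 mg/L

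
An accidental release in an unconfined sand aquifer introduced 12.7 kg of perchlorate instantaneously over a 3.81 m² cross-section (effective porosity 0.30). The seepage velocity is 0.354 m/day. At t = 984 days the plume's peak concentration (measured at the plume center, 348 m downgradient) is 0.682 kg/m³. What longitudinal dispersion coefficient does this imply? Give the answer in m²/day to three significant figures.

At the plume center C_max = M/(n_e·A·√(4πDt)), so D = M²/(4πt·(n_e·A·C_max)²).
n_e·A·C_max = 0.30 × 3.81 × 0.682 = 0.7795 kg/m.
D = 12.7²/(4π × 984 × 0.7795²) = 0.0215 m²/day.

0.0215 m²/day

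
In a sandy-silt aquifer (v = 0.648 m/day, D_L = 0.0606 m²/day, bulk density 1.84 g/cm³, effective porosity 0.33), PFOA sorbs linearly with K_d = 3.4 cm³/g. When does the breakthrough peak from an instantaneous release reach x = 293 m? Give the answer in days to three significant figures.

Retardation factor R = 1 + ρ_b·K_d/n = 1 + 1.84 × 3.4/0.33 = 19.96.
Sorption retards both mechanisms: v_R = v/R = 0.03246 m/day, D_R = D/R = 0.003036 m²/day.
Peak time from v_R²t² + 2D_R t − x² = 0: t = (√(D_R² + v_R²x²) − D_R)/v_R².
√(D_R² + v_R²x²) = √(0.003036² + 0.03246² × 293²) = 9.511; v_R² = 0.001054.
t = (9.511 − 0.003036)/0.001054 = 9020 days.

9020 days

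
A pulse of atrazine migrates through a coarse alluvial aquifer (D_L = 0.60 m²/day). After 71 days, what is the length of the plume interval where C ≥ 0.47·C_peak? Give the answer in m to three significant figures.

The plume is Gaussian with σ = √(2Dt) = √(2 × 0.60 × 71) = 9.230 m.
C/C_peak = exp(−Δx²/(2σ²)) = 0.47 ⇒ Δx = σ·√(−2 ln 0.47) = 9.230 × 1.229 = 11.34 m.
Width = 2Δx = 22.7 m.

22.7 m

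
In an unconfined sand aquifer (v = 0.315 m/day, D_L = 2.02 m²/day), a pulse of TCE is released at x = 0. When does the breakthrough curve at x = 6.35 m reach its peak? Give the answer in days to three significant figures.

For the 1D instantaneous-source solution, setting ∂C/∂t = 0 at fixed x gives v²t² + 2Dt − x² = 0, so t = (√(D² + v²x²) − D)/v².
√(D² + v²x²) = √(2.02² + 0.315² × 6.35²) = 2.843; v² = 0.099225.
t = (2.843 − 2.02)/0.099225 = 8.29 days (vs. the pure-advection estimate x/v = 20.2 d).

8.29 days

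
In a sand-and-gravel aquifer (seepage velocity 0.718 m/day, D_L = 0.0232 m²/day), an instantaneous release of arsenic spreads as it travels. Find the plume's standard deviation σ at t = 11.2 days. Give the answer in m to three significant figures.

0.721 m

Dispersive spreading gives a Gaussian with σ² = 2Dt; advection only shifts the center.
σ = √(2 × 0.0232 × 11.2) = 0.721 m.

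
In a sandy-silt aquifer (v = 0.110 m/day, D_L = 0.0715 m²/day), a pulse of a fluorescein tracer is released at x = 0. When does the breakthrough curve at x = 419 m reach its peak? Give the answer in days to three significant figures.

For the 1D instantaneous-source solution, setting ∂C/∂t = 0 at fixed x gives v²t² + 2Dt − x² = 0, so t = (√(D² + v²x²) − D)/v².
√(D² + v²x²) = √(0.0715² + 0.110² × 419²) = 46.09; v² = 0.0121.
t = (46.09 − 0.0715)/0.0121 = 3800 days (vs. the pure-advection estimate x/v = 3810 d).

3800 days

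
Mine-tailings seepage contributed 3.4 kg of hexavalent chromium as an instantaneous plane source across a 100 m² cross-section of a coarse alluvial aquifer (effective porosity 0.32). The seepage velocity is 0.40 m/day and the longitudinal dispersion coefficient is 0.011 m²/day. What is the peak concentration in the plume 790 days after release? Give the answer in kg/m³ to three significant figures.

0.0102 kg/m³

The peak of an instantaneous 1D plume sits at x = vt; there the Gaussian factor is 1 and C_max = M/(n_e·A·√(4πDt)), where n_e·A is the pore area the mass is dissolved in.
√(4πDt) = √(4π × 0.011 × 790) = 10.45 m, so C_max = 3.4/(0.32 × 100 × 10.45) = 0.0102 kg/m³.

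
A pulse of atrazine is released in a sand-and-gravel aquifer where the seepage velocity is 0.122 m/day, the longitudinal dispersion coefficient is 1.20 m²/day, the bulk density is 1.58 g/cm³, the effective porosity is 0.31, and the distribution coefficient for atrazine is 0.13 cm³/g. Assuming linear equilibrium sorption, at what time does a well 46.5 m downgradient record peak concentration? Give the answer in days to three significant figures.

Retardation factor R = 1 + ρ_b·K_d/n = 1 + 1.58 × 0.13/0.31 = 1.663.
Sorption retards both mechanisms: v_R = v/R = 0.07336 m/day, D_R = D/R = 0.7216 m²/day.
Peak time from v_R²t² + 2D_R t − x² = 0: t = (√(D_R² + v_R²x²) − D_R)/v_R².
√(D_R² + v_R²x²) = √(0.7216² + 0.07336² × 46.5²) = 3.487; v_R² = 0.005382.
t = (3.487 − 0.7216)/0.005382 = 514 days.

514 days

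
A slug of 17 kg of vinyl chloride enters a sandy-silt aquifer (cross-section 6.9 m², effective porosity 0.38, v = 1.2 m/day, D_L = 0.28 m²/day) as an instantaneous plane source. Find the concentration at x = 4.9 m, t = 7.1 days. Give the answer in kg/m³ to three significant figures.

0.250 kg/m³

For an instantaneous plane source, C(x,t) = M/(n_e·A·√(4πDt)) · exp(−(x−vt)²/(4Dt)), with n_e·A the pore (flow) area.
Plume center vt = 1.2 × 7.1 = 8.52 m, so the well at 4.9 m is 3.62 m upgradient of the peak.
√(4πDt) = 4.998 m, giving peak height M/(n_e·A·√(4πDt)) = 17/(0.38 × 6.9 × 4.998) = 1.297 kg/m³.
(x−vt)²/(4Dt) = (-3.62)²/(4 × 0.28 × 7.1) = 1.648; exp(−1.648) = 0.1924.
C = 1.297 × 0.1924 = 0.250 kg/m³.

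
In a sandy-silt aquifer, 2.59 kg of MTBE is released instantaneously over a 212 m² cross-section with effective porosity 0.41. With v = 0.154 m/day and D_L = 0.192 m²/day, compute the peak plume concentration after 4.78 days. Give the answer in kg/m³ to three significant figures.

The peak of an instantaneous 1D plume sits at x = vt; there the Gaussian factor is 1 and C_max = M/(n_e·A·√(4πDt)), where n_e·A is the pore area the mass is dissolved in.
√(4πDt) = √(4π × 0.192 × 4.78) = 3.396 m, so C_max = 2.59/(0.41 × 212 × 3.396) = 0.00877 kg/m³.

0.00877 kg/m³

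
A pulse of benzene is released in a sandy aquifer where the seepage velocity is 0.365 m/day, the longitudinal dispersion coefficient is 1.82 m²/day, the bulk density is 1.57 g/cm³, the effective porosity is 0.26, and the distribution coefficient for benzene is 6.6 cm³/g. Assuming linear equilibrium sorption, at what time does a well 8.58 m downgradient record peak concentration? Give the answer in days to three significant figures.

553 days

Retardation factor R = 1 + ρ_b·K_d/n = 1 + 1.57 × 6.6/0.26 = 40.85.
Sorption retards both mechanisms: v_R = v/R = 0.008935 m/day, D_R = D/R = 0.04455 m²/day.
Peak time from v_R²t² + 2D_R t − x² = 0: t = (√(D_R² + v_R²x²) − D_R)/v_R².
√(D_R² + v_R²x²) = √(0.04455² + 0.008935² × 8.58²) = 0.08867; v_R² = 7.983e-05.
t = (0.08867 − 0.04455)/7.983e-05 = 553 days.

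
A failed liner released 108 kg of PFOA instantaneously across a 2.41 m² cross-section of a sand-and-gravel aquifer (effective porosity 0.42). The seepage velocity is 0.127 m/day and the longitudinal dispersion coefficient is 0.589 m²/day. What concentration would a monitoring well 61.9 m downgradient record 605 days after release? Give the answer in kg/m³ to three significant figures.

For an instantaneous plane source, C(x,t) = M/(n_e·A·√(4πDt)) · exp(−(x−vt)²/(4Dt)), with n_e·A the pore (flow) area.
Plume center vt = 0.127 × 605 = 76.835 m, so the well at 61.9 m is 14.935 m upgradient of the peak.
√(4πDt) = 66.92 m, giving peak height M/(n_e·A·√(4πDt)) = 108/(0.42 × 2.41 × 66.92) = 1.594 kg/m³.
(x−vt)²/(4Dt) = (-14.935)²/(4 × 0.589 × 605) = 0.1565; exp(−0.1565) = 0.8551.
C = 1.594 × 0.8551 = 1.36 kg/m³.

1.36 kg/m³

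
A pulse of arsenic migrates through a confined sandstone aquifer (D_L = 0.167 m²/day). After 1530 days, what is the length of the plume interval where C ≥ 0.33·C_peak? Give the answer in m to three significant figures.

The plume is Gaussian with σ = √(2Dt) = √(2 × 0.167 × 1530) = 22.61 m.
C/C_peak = exp(−Δx²/(2σ²)) = 0.33 ⇒ Δx = σ·√(−2 ln 0.33) = 22.61 × 1.489 = 33.67 m.
Width = 2Δx = 67.3 m.

67.3 m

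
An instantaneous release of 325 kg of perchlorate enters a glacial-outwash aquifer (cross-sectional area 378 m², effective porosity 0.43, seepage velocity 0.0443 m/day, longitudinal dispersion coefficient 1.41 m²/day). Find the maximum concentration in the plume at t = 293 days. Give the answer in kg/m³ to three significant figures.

The peak of an instantaneous 1D plume sits at x = vt; there the Gaussian factor is 1 and C_max = M/(n_e·A·√(4πDt)), where n_e·A is the pore area the mass is dissolved in.
√(4πDt) = √(4π × 1.41 × 293) = 72.05 m, so C_max = 325/(0.43 × 378 × 72.05) = 0.0278 kg/m³.

0.0278 kg/m³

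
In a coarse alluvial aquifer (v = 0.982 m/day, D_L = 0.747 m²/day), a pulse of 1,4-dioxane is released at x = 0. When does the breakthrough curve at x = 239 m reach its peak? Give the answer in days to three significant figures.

For the 1D instantaneous-source solution, setting ∂C/∂t = 0 at fixed x gives v²t² + 2Dt − x² = 0, so t = (√(D² + v²x²) − D)/v².
√(D² + v²x²) = √(0.747² + 0.982² × 239²) = 234.7; v² = 0.964324.
t = (234.7 − 0.747)/0.964324 = 243 days (vs. the pure-advection estimate x/v = 243 d).

243 days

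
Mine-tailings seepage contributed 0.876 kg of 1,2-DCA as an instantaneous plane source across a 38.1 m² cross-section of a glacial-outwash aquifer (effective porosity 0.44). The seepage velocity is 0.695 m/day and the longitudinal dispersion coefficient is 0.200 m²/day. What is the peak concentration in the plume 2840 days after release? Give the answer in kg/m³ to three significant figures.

The peak of an instantaneous 1D plume sits at x = vt; there the Gaussian factor is 1 and C_max = M/(n_e·A·√(4πDt)), where n_e·A is the pore area the mass is dissolved in.
√(4πDt) = √(4π × 0.200 × 2840) = 84.48 m, so C_max = 0.876/(0.44 × 38.1 × 84.48) = 0.000619 kg/m³.

0.000619 kg/m³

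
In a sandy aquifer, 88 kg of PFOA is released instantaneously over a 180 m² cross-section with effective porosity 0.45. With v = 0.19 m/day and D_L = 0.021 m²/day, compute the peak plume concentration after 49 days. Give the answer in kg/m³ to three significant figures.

The peak of an instantaneous 1D plume sits at x = vt; there the Gaussian factor is 1 and C_max = M/(n_e·A·√(4πDt)), where n_e·A is the pore area the mass is dissolved in.
√(4πDt) = √(4π × 0.021 × 49) = 3.596 m, so C_max = 88/(0.45 × 180 × 3.596) = 0.302 kg/m³.

0.302 kg/m³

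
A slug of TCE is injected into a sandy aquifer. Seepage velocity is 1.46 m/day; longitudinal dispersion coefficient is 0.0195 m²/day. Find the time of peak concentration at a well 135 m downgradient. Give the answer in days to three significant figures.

92.5 days

For the 1D instantaneous-source solution, setting ∂C/∂t = 0 at fixed x gives v²t² + 2Dt − x² = 0, so t = (√(D² + v²x²) − D)/v².
√(D² + v²x²) = √(0.0195² + 1.46² × 135²) = 197.1; v² = 2.1316.
t = (197.1 − 0.0195)/2.1316 = 92.5 days (vs. the pure-advection estimate x/v = 92.5 d).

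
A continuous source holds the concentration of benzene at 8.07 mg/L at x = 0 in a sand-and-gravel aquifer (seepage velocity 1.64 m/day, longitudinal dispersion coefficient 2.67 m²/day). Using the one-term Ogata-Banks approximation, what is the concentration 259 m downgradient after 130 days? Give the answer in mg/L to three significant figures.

For a continuous step input, C/C₀ ≈ ½·erfc((x−vt)/(2√(Dt))).
vt = 1.64 × 130 = 213.2 m and 2√(Dt) = 2√(2.67 × 130) = 37.26 m.
Argument (x−vt)/(2√(Dt)) = (259 − 213.2)/37.26 = 1.229; ½·erfc(1.229) = 0.04110.
C = 8.07 × 0.04110 = 0.332 mg/L.

0.332 mg/L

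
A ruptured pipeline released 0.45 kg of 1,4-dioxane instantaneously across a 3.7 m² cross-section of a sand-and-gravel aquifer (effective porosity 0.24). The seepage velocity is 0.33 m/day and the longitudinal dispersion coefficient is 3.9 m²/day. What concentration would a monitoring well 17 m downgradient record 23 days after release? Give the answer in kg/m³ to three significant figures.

For an instantaneous plane source, C(x,t) = M/(n_e·A·√(4πDt)) · exp(−(x−vt)²/(4Dt)), with n_e·A the pore (flow) area.
Plume center vt = 0.33 × 23 = 7.59 m, so the well at 17 m is 9.41 m downgradient of the peak.
√(4πDt) = 33.57 m, giving peak height M/(n_e·A·√(4πDt)) = 0.45/(0.24 × 3.7 × 33.57) = 0.01510 kg/m³.
(x−vt)²/(4Dt) = (9.41)²/(4 × 3.9 × 23) = 0.2468; exp(−0.2468) = 0.7813.
C = 0.01510 × 0.7813 = 0.0118 kg/m³.

0.0118 kg/m³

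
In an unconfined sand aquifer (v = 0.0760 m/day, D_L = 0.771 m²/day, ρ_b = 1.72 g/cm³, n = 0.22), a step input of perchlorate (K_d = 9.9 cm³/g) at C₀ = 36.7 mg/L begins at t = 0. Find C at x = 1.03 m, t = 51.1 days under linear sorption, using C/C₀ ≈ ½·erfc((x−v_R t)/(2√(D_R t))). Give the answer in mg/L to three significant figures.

6.02 mg/L

Retardation factor R = 1 + ρ_b·K_d/n = 1 + 1.72 × 9.9/0.22 = 78.40.
Sorption retards both mechanisms: v_R = v/R = 0.0009694 m/day, D_R = D/R = 0.009834 m²/day.
v_R·t = 0.0009694 × 51.1 = 0.04953634 m; 2√(D_R t) = 1.418 m; argument = (1.03 − 0.04953634)/1.418 = 0.6914.
C = C₀ × ½·erfc(0.6914) = 36.7 × 0.1641 = 6.02 mg/L.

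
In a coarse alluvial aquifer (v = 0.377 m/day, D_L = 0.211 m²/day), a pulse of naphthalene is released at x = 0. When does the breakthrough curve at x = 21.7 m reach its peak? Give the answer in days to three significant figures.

For the 1D instantaneous-source solution, setting ∂C/∂t = 0 at fixed x gives v²t² + 2Dt − x² = 0, so t = (√(D² + v²x²) − D)/v².
√(D² + v²x²) = √(0.211² + 0.377² × 21.7²) = 8.184; v² = 0.142129.
t = (8.184 − 0.211)/0.142129 = 56.1 days (vs. the pure-advection estimate x/v = 57.6 d).

56.1 days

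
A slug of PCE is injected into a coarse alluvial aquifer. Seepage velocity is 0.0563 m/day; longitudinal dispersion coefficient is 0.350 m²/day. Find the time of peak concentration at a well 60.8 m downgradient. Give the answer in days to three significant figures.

975 days

For the 1D instantaneous-source solution, setting ∂C/∂t = 0 at fixed x gives v²t² + 2Dt − x² = 0, so t = (√(D² + v²x²) − D)/v².
√(D² + v²x²) = √(0.350² + 0.0563² × 60.8²) = 3.441; v² = 0.00316969.
t = (3.441 − 0.350)/0.00316969 = 975 days (vs. the pure-advection estimate x/v = 1080 d).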